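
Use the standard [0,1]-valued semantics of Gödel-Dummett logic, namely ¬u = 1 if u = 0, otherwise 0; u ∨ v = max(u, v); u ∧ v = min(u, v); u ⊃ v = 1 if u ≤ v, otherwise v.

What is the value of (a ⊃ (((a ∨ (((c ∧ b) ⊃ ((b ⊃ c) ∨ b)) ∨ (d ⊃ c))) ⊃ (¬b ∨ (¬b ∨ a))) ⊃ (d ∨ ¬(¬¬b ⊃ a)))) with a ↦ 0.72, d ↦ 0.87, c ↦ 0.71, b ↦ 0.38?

1.00

(c ∧ b) = min(0.71, 0.38) = 0.38
(b ⊃ c): 0.38 ≤ 0.71, so result = 1
((b ⊃ c) ∨ b) = max(1, 0.38) = 1
((c ∧ b) ⊃ ((b ⊃ c) ∨ b)): 0.38 ≤ 1, so result = 1
(d ⊃ c): 0.87 > 0.71, so result = 0.71
(((c ∧ b) ⊃ ((b ⊃ c) ∨ b)) ∨ (d ⊃ c)) = max(1, 0.71) = 1
(a ∨ (((c ∧ b) ⊃ ((b ⊃ c) ∨ b)) ∨ (d ⊃ c))) = max(0.72, 1) = 1
¬b: Gödel ¬ of 0.38 = 0 (operand ≠ 0)
¬b: Gödel ¬ of 0.38 = 0 (operand ≠ 0)
(¬b ∨ a) = max(0, 0.72) = 0.72
(¬b ∨ (¬b ∨ a)) = max(0, 0.72) = 0.72
((a ∨ (((c ∧ b) ⊃ ((b ⊃ c) ∨ b)) ∨ (d ⊃ c))) ⊃ (¬b ∨ (¬b ∨ a))): 1 > 0.72, so result = 0.72
¬b: Gödel ¬ of 0.38 = 0 (operand ≠ 0)
¬¬b: Gödel ¬ of 0 = 1 (operand is 0)
(¬¬b ⊃ a): 1 > 0.72, so result = 0.72
¬(¬¬b ⊃ a): Gödel ¬ of 0.72 = 0 (operand ≠ 0)
(d ∨ ¬(¬¬b ⊃ a)) = max(0.87, 0) = 0.87
(((a ∨ (((c ∧ b) ⊃ ((b ⊃ c) ∨ b)) ∨ (d ⊃ c))) ⊃ (¬b ∨ (¬b ∨ a))) ⊃ (d ∨ ¬(¬¬b ⊃ a))): 0.72 ≤ 0.87, so result = 1
(a ⊃ (((a ∨ (((c ∧ b) ⊃ ((b ⊃ c) ∨ b)) ∨ (d ⊃ c))) ⊃ (¬b ∨ (¬b ∨ a))) ⊃ (d ∨ ¬(¬¬b ⊃ a)))): 0.72 ≤ 1, so result = 1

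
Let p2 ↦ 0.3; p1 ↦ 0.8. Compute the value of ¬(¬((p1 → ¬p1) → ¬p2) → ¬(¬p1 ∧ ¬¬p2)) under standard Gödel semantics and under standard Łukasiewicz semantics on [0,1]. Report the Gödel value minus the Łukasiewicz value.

0.00

Gödel evaluation:
  ¬p1: Gödel ¬ of 0.8 = 0 (operand ≠ 0)
  (p1 → ¬p1): 0.8 > 0, so result = 0
  ¬p2: Gödel ¬ of 0.3 = 0 (operand ≠ 0)
  ((p1 → ¬p1) → ¬p2): 0 ≤ 0, so result = 1
  ¬((p1 → ¬p1) → ¬p2): Gödel ¬ of 1 = 0 (operand ≠ 0)
  ¬p1: Gödel ¬ of 0.8 = 0 (operand ≠ 0)
  ¬p2: Gödel ¬ of 0.3 = 0 (operand ≠ 0)
  ¬¬p2: Gödel ¬ of 0 = 1 (operand is 0)
  (¬p1 ∧ ¬¬p2) = min(0, 1) = 0
  ¬(¬p1 ∧ ¬¬p2): Gödel ¬ of 0 = 1 (operand is 0)
  (¬((p1 → ¬p1) → ¬p2) → ¬(¬p1 ∧ ¬¬p2)): 0 ≤ 1, so result = 1
  ¬(¬((p1 → ¬p1) → ¬p2) → ¬(¬p1 ∧ ¬¬p2)): Gödel ¬ of 1 = 0 (operand ≠ 0)
  Gödel value = 0
Łukasiewicz evaluation:
  ¬p1: Łukasiewicz ¬ gives 1 − 0.8 = 0.2
  (p1 → ¬p1): min(1, 1 − 0.8 + 0.2) = 0.4
  ¬p2: Łukasiewicz ¬ gives 1 − 0.3 = 0.7
  ((p1 → ¬p1) → ¬p2): min(1, 1 − 0.4 + 0.7) = 1
  ¬((p1 → ¬p1) → ¬p2): Łukasiewicz ¬ gives 1 − 1 = 0
  ¬p1: Łukasiewicz ¬ gives 1 − 0.8 = 0.2
  ¬p2: Łukasiewicz ¬ gives 1 − 0.3 = 0.7
  ¬¬p2: Łukasiewicz ¬ gives 1 − 0.7 = 0.3
  (¬p1 ∧ ¬¬p2) = min(0.2, 0.3) = 0.2
  ¬(¬p1 ∧ ¬¬p2): Łukasiewicz ¬ gives 1 − 0.2 = 0.8
  (¬((p1 → ¬p1) → ¬p2) → ¬(¬p1 ∧ ¬¬p2)): min(1, 1 − 0 + 0.8) = 1
  ¬(¬((p1 → ¬p1) → ¬p2) → ¬(¬p1 ∧ ¬¬p2)): Łukasiewicz ¬ gives 1 − 1 = 0
  Łukasiewicz value = 0
Difference: 0 − 0 = 0.00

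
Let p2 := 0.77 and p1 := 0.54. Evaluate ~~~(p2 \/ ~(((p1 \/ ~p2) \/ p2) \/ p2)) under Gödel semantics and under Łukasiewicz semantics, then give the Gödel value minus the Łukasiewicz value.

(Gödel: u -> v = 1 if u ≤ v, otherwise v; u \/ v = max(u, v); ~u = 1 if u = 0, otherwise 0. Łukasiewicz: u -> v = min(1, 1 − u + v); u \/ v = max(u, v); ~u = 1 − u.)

Gödel evaluation:
  ~p2: Gödel ¬ of 0.77 = 0 (operand ≠ 0)
  (p1 \/ ~p2) = max(0.54, 0) = 0.54
  ((p1 \/ ~p2) \/ p2) = max(0.54, 0.77) = 0.77
  (((p1 \/ ~p2) \/ p2) \/ p2) = max(0.77, 0.77) = 0.77
  ~(((p1 \/ ~p2) \/ p2) \/ p2): Gödel ¬ of 0.77 = 0 (operand ≠ 0)
  (p2 \/ ~(((p1 \/ ~p2) \/ p2) \/ p2)) = max(0.77, 0) = 0.77
  ~(p2 \/ ~(((p1 \/ ~p2) \/ p2) \/ p2)): Gödel ¬ of 0.77 = 0 (operand ≠ 0)
  ~~(p2 \/ ~(((p1 \/ ~p2) \/ p2) \/ p2)): Gödel ¬ of 0 = 1 (operand is 0)
  ~~~(p2 \/ ~(((p1 \/ ~p2) \/ p2) \/ p2)): Gödel ¬ of 1 = 0 (operand ≠ 0)
  Gödel value = 0
Łukasiewicz evaluation:
  ~p2: Łukasiewicz ¬ gives 1 − 0.77 = 0.23
  (p1 \/ ~p2) = max(0.54, 0.23) = 0.54
  ((p1 \/ ~p2) \/ p2) = max(0.54, 0.77) = 0.77
  (((p1 \/ ~p2) \/ p2) \/ p2) = max(0.77, 0.77) = 0.77
  ~(((p1 \/ ~p2) \/ p2) \/ p2): Łukasiewicz ¬ gives 1 − 0.77 = 0.23
  (p2 \/ ~(((p1 \/ ~p2) \/ p2) \/ p2)) = max(0.77, 0.23) = 0.77
  ~(p2 \/ ~(((p1 \/ ~p2) \/ p2) \/ p2)): Łukasiewicz ¬ gives 1 − 0.77 = 0.23
  ~~(p2 \/ ~(((p1 \/ ~p2) \/ p2) \/ p2)): Łukasiewicz ¬ gives 1 − 0.23 = 0.77
  ~~~(p2 \/ ~(((p1 \/ ~p2) \/ p2) \/ p2)): Łukasiewicz ¬ gives 1 − 0.77 = 0.23
  Łukasiewicz value = 0.23
Difference: 0 − 0.23 = -0.23

-0.23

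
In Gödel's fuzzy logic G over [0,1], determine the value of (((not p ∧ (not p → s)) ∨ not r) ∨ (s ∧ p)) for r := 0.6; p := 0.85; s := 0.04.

not p: Gödel ¬ of 0.85 = 0 (operand ≠ 0)
not p: Gödel ¬ of 0.85 = 0 (operand ≠ 0)
(not p → s): 0 ≤ 0.04, so result = 1
(not p ∧ (not p → s)) = min(0, 1) = 0
not r: Gödel ¬ of 0.6 = 0 (operand ≠ 0)
((not p ∧ (not p → s)) ∨ not r) = max(0, 0) = 0
(s ∧ p) = min(0.04, 0.85) = 0.04
(((not p ∧ (not p → s)) ∨ not r) ∨ (s ∧ p)) = max(0, 0.04) = 0.04

0.04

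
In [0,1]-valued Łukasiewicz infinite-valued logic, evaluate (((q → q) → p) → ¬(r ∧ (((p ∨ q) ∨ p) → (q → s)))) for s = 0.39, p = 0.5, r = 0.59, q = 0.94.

(q → q): min(1, 1 − 0.94 + 0.94) = 1
((q → q) → p): min(1, 1 − 1 + 0.5) = 0.5
(p ∨ q) = max(0.5, 0.94) = 0.94
((p ∨ q) ∨ p) = max(0.94, 0.5) = 0.94
(q → s): min(1, 1 − 0.94 + 0.39) = 0.45
(((p ∨ q) ∨ p) → (q → s)): min(1, 1 − 0.94 + 0.45) = 0.51
(r ∧ (((p ∨ q) ∨ p) → (q → s))) = min(0.59, 0.51) = 0.51
¬(r ∧ (((p ∨ q) ∨ p) → (q → s))): Łukasiewicz ¬ gives 1 − 0.51 = 0.49
(((q → q) → p) → ¬(r ∧ (((p ∨ q) ∨ p) → (q → s)))): min(1, 1 − 0.5 + 0.49) = 0.99

0.99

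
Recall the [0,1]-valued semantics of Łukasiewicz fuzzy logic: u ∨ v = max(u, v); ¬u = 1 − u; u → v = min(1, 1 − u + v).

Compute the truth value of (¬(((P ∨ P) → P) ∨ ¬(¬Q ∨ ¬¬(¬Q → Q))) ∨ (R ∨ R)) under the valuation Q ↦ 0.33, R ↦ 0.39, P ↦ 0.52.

0.39

(P ∨ P) = max(0.52, 0.52) = 0.52
((P ∨ P) → P): min(1, 1 − 0.52 + 0.52) = 1
¬Q: Łukasiewicz ¬ gives 1 − 0.33 = 0.67
¬Q: Łukasiewicz ¬ gives 1 − 0.33 = 0.67
(¬Q → Q): min(1, 1 − 0.67 + 0.33) = 0.66
¬(¬Q → Q): Łukasiewicz ¬ gives 1 − 0.66 = 0.34
¬¬(¬Q → Q): Łukasiewicz ¬ gives 1 − 0.34 = 0.66
(¬Q ∨ ¬¬(¬Q → Q)) = max(0.67, 0.66) = 0.67
¬(¬Q ∨ ¬¬(¬Q → Q)): Łukasiewicz ¬ gives 1 − 0.67 = 0.33
(((P ∨ P) → P) ∨ ¬(¬Q ∨ ¬¬(¬Q → Q))) = max(1, 0.33) = 1
¬(((P ∨ P) → P) ∨ ¬(¬Q ∨ ¬¬(¬Q → Q))): Łukasiewicz ¬ gives 1 − 1 = 0
(R ∨ R) = max(0.39, 0.39) = 0.39
(¬(((P ∨ P) → P) ∨ ¬(¬Q ∨ ¬¬(¬Q → Q))) ∨ (R ∨ R)) = max(0, 0.39) = 0.39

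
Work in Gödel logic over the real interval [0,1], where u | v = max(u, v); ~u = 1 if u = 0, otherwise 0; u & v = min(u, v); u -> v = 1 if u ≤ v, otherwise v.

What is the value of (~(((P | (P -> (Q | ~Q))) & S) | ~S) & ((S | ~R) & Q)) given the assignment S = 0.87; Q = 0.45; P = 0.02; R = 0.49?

~Q: Gödel ¬ of 0.45 = 0 (operand ≠ 0)
(Q | ~Q) = max(0.45, 0) = 0.45
(P -> (Q | ~Q)): 0.02 ≤ 0.45, so result = 1
(P | (P -> (Q | ~Q))) = max(0.02, 1) = 1
((P | (P -> (Q | ~Q))) & S) = min(1, 0.87) = 0.87
~S: Gödel ¬ of 0.87 = 0 (operand ≠ 0)
(((P | (P -> (Q | ~Q))) & S) | ~S) = max(0.87, 0) = 0.87
~(((P | (P -> (Q | ~Q))) & S) | ~S): Gödel ¬ of 0.87 = 0 (operand ≠ 0)
~R: Gödel ¬ of 0.49 = 0 (operand ≠ 0)
(S | ~R) = max(0.87, 0) = 0.87
((S | ~R) & Q) = min(0.87, 0.45) = 0.45
(~(((P | (P -> (Q | ~Q))) & S) | ~S) & ((S | ~R) & Q)) = min(0, 0.45) = 0

0.00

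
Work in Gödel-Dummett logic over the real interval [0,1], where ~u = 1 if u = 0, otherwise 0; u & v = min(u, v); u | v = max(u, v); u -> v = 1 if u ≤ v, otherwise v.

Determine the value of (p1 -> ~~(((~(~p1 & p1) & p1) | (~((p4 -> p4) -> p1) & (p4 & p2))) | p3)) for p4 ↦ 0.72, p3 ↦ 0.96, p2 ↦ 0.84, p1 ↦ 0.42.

~p1: Gödel ¬ of 0.42 = 0 (operand ≠ 0)
(~p1 & p1) = min(0, 0.42) = 0
~(~p1 & p1): Gödel ¬ of 0 = 1 (operand is 0)
(~(~p1 & p1) & p1) = min(1, 0.42) = 0.42
(p4 -> p4): 0.72 ≤ 0.72, so result = 1
((p4 -> p4) -> p1): 1 > 0.42, so result = 0.42
~((p4 -> p4) -> p1): Gödel ¬ of 0.42 = 0 (operand ≠ 0)
(p4 & p2) = min(0.72, 0.84) = 0.72
(~((p4 -> p4) -> p1) & (p4 & p2)) = min(0, 0.72) = 0
((~(~p1 & p1) & p1) | (~((p4 -> p4) -> p1) & (p4 & p2))) = max(0.42, 0) = 0.42
(((~(~p1 & p1) & p1) | (~((p4 -> p4) -> p1) & (p4 & p2))) | p3) = max(0.42, 0.96) = 0.96
~(((~(~p1 & p1) & p1) | (~((p4 -> p4) -> p1) & (p4 & p2))) | p3): Gödel ¬ of 0.96 = 0 (operand ≠ 0)
~~(((~(~p1 & p1) & p1) | (~((p4 -> p4) -> p1) & (p4 & p2))) | p3): Gödel ¬ of 0 = 1 (operand is 0)
(p1 -> ~~(((~(~p1 & p1) & p1) | (~((p4 -> p4) -> p1) & (p4 & p2))) | p3)): 0.42 ≤ 1, so result = 1

1.00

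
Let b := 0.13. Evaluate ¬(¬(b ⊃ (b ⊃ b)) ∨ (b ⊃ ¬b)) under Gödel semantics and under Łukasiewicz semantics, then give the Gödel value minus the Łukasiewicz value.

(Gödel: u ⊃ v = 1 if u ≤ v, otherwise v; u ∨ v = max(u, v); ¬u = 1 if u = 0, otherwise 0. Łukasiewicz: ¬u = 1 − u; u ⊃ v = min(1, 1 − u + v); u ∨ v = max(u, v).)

1.00

Gödel evaluation:
  (b ⊃ b): 0.13 ≤ 0.13, so result = 1
  (b ⊃ (b ⊃ b)): 0.13 ≤ 1, so result = 1
  ¬(b ⊃ (b ⊃ b)): Gödel ¬ of 1 = 0 (operand ≠ 0)
  ¬b: Gödel ¬ of 0.13 = 0 (operand ≠ 0)
  (b ⊃ ¬b): 0.13 > 0, so result = 0
  (¬(b ⊃ (b ⊃ b)) ∨ (b ⊃ ¬b)) = max(0, 0) = 0
  ¬(¬(b ⊃ (b ⊃ b)) ∨ (b ⊃ ¬b)): Gödel ¬ of 0 = 1 (operand is 0)
  Gödel value = 1
Łukasiewicz evaluation:
  (b ⊃ b): min(1, 1 − 0.13 + 0.13) = 1
  (b ⊃ (b ⊃ b)): min(1, 1 − 0.13 + 1) = 1
  ¬(b ⊃ (b ⊃ b)): Łukasiewicz ¬ gives 1 − 1 = 0
  ¬b: Łukasiewicz ¬ gives 1 − 0.13 = 0.87
  (b ⊃ ¬b): min(1, 1 − 0.13 + 0.87) = 1
  (¬(b ⊃ (b ⊃ b)) ∨ (b ⊃ ¬b)) = max(0, 1) = 1
  ¬(¬(b ⊃ (b ⊃ b)) ∨ (b ⊃ ¬b)): Łukasiewicz ¬ gives 1 − 1 = 0
  Łukasiewicz value = 0
Difference: 1 − 0 = 1.00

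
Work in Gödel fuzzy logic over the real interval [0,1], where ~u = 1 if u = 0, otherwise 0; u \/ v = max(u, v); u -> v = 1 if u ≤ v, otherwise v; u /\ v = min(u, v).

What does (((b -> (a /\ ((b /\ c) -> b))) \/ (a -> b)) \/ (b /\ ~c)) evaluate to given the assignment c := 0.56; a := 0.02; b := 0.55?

1.00

(b /\ c) = min(0.55, 0.56) = 0.55
((b /\ c) -> b): 0.55 ≤ 0.55, so result = 1
(a /\ ((b /\ c) -> b)) = min(0.02, 1) = 0.02
(b -> (a /\ ((b /\ c) -> b))): 0.55 > 0.02, so result = 0.02
(a -> b): 0.02 ≤ 0.55, so result = 1
((b -> (a /\ ((b /\ c) -> b))) \/ (a -> b)) = max(0.02, 1) = 1
~c: Gödel ¬ of 0.56 = 0 (operand ≠ 0)
(b /\ ~c) = min(0.55, 0) = 0
(((b -> (a /\ ((b /\ c) -> b))) \/ (a -> b)) \/ (b /\ ~c)) = max(1, 0) = 1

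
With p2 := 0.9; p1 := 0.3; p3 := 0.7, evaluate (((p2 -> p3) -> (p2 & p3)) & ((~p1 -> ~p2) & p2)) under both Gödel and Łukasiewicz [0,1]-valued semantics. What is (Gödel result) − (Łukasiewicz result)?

0.50

Gödel evaluation:
  (p2 -> p3): 0.9 > 0.7, so result = 0.7
  (p2 & p3) = min(0.9, 0.7) = 0.7
  ((p2 -> p3) -> (p2 & p3)): 0.7 ≤ 0.7, so result = 1
  ~p1: Gödel ¬ of 0.3 = 0 (operand ≠ 0)
  ~p2: Gödel ¬ of 0.9 = 0 (operand ≠ 0)
  (~p1 -> ~p2): 0 ≤ 0, so result = 1
  ((~p1 -> ~p2) & p2) = min(1, 0.9) = 0.9
  (((p2 -> p3) -> (p2 & p3)) & ((~p1 -> ~p2) & p2)) = min(1, 0.9) = 0.9
  Gödel value = 0.9
Łukasiewicz evaluation:
  (p2 -> p3): min(1, 1 − 0.9 + 0.7) = 0.8
  (p2 & p3) = min(0.9, 0.7) = 0.7
  ((p2 -> p3) -> (p2 & p3)): min(1, 1 − 0.8 + 0.7) = 0.9
  ~p1: Łukasiewicz ¬ gives 1 − 0.3 = 0.7
  ~p2: Łukasiewicz ¬ gives 1 − 0.9 = 0.1
  (~p1 -> ~p2): min(1, 1 − 0.7 + 0.1) = 0.4
  ((~p1 -> ~p2) & p2) = min(0.4, 0.9) = 0.4
  (((p2 -> p3) -> (p2 & p3)) & ((~p1 -> ~p2) & p2)) = min(0.9, 0.4) = 0.4
  Łukasiewicz value = 0.4
Difference: 0.9 − 0.4 = 0.50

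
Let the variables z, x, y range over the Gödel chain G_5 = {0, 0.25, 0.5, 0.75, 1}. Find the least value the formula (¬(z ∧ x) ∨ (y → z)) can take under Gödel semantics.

0.25

The minimum is attained at z = 0.25, x = 0.25, y = 0.5:
  (z ∧ x) = min(0.25, 0.25) = 0.25
  ¬(z ∧ x): Gödel ¬ of 0.25 = 0 (operand ≠ 0)
  (y → z): 0.5 > 0.25, so result = 0.25
  (¬(z ∧ x) ∨ (y → z)) = max(0, 0.25) = 0.25
Checking all 125 assignments confirms none give a value below 0.25.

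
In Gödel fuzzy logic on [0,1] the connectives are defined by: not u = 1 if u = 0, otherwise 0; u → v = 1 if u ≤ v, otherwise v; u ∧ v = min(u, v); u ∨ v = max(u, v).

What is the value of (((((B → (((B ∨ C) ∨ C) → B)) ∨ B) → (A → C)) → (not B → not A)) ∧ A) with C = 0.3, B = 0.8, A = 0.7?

(B ∨ C) = max(0.8, 0.3) = 0.8
((B ∨ C) ∨ C) = max(0.8, 0.3) = 0.8
(((B ∨ C) ∨ C) → B): 0.8 ≤ 0.8, so result = 1
(B → (((B ∨ C) ∨ C) → B)): 0.8 ≤ 1, so result = 1
((B → (((B ∨ C) ∨ C) → B)) ∨ B) = max(1, 0.8) = 1
(A → C): 0.7 > 0.3, so result = 0.3
(((B → (((B ∨ C) ∨ C) → B)) ∨ B) → (A → C)): 1 > 0.3, so result = 0.3
not B: Gödel ¬ of 0.8 = 0 (operand ≠ 0)
not A: Gödel ¬ of 0.7 = 0 (operand ≠ 0)
(not B → not A): 0 ≤ 0, so result = 1
((((B → (((B ∨ C) ∨ C) → B)) ∨ B) → (A → C)) → (not B → not A)): 0.3 ≤ 1, so result = 1
(((((B → (((B ∨ C) ∨ C) → B)) ∨ B) → (A → C)) → (not B → not A)) ∧ A) = min(1, 0.7) = 0.7

0.70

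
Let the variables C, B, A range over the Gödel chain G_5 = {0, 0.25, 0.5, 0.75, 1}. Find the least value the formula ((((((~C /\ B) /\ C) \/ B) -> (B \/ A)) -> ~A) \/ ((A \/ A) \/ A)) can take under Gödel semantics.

0.25

The minimum is attained at C = 0, B = 0, A = 0.25:
  ~C: Gödel ¬ of 0 = 1 (operand is 0)
  (~C /\ B) = min(1, 0) = 0
  ((~C /\ B) /\ C) = min(0, 0) = 0
  (((~C /\ B) /\ C) \/ B) = max(0, 0) = 0
  (B \/ A) = max(0, 0.25) = 0.25
  ((((~C /\ B) /\ C) \/ B) -> (B \/ A)): 0 ≤ 0.25, so result = 1
  ~A: Gödel ¬ of 0.25 = 0 (operand ≠ 0)
  (((((~C /\ B) /\ C) \/ B) -> (B \/ A)) -> ~A): 1 > 0, so result = 0
  (A \/ A) = max(0.25, 0.25) = 0.25
  ((A \/ A) \/ A) = max(0.25, 0.25) = 0.25
  ((((((~C /\ B) /\ C) \/ B) -> (B \/ A)) -> ~A) \/ ((A \/ A) \/ A)) = max(0, 0.25) = 0.25
Checking all 125 assignments confirms none give a value below 0.25.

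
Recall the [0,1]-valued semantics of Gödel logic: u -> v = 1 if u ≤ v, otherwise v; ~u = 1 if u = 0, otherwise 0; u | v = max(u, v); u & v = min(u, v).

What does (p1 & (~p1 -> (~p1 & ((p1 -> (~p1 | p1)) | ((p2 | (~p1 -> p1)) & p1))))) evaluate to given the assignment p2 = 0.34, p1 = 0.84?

0.84

~p1: Gödel ¬ of 0.84 = 0 (operand ≠ 0)
~p1: Gödel ¬ of 0.84 = 0 (operand ≠ 0)
~p1: Gödel ¬ of 0.84 = 0 (operand ≠ 0)
(~p1 | p1) = max(0, 0.84) = 0.84
(p1 -> (~p1 | p1)): 0.84 ≤ 0.84, so result = 1
~p1: Gödel ¬ of 0.84 = 0 (operand ≠ 0)
(~p1 -> p1): 0 ≤ 0.84, so result = 1
(p2 | (~p1 -> p1)) = max(0.34, 1) = 1
((p2 | (~p1 -> p1)) & p1) = min(1, 0.84) = 0.84
((p1 -> (~p1 | p1)) | ((p2 | (~p1 -> p1)) & p1)) = max(1, 0.84) = 1
(~p1 & ((p1 -> (~p1 | p1)) | ((p2 | (~p1 -> p1)) & p1))) = min(0, 1) = 0
(~p1 -> (~p1 & ((p1 -> (~p1 | p1)) | ((p2 | (~p1 -> p1)) & p1)))): 0 ≤ 0, so result = 1
(p1 & (~p1 -> (~p1 & ((p1 -> (~p1 | p1)) | ((p2 | (~p1 -> p1)) & p1))))) = min(0.84, 1) = 0.84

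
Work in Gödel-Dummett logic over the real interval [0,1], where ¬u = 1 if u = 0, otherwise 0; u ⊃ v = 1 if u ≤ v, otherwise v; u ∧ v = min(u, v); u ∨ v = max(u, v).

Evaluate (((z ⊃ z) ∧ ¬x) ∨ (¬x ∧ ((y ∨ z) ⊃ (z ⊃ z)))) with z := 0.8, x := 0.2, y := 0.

0.00

(z ⊃ z): 0.8 ≤ 0.8, so result = 1
¬x: Gödel ¬ of 0.2 = 0 (operand ≠ 0)
((z ⊃ z) ∧ ¬x) = min(1, 0) = 0
¬x: Gödel ¬ of 0.2 = 0 (operand ≠ 0)
(y ∨ z) = max(0, 0.8) = 0.8
(z ⊃ z): 0.8 ≤ 0.8, so result = 1
((y ∨ z) ⊃ (z ⊃ z)): 0.8 ≤ 1, so result = 1
(¬x ∧ ((y ∨ z) ⊃ (z ⊃ z))) = min(0, 1) = 0
(((z ⊃ z) ∧ ¬x) ∨ (¬x ∧ ((y ∨ z) ⊃ (z ⊃ z)))) = max(0, 0) = 0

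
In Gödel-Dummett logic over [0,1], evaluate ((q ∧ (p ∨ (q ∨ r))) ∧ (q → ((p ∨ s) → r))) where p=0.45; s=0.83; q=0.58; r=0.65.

(q ∨ r) = max(0.58, 0.65) = 0.65
(p ∨ (q ∨ r)) = max(0.45, 0.65) = 0.65
(q ∧ (p ∨ (q ∨ r))) = min(0.58, 0.65) = 0.58
(p ∨ s) = max(0.45, 0.83) = 0.83
((p ∨ s) → r): 0.83 > 0.65, so result = 0.65
(q → ((p ∨ s) → r)): 0.58 ≤ 0.65, so result = 1
((q ∧ (p ∨ (q ∨ r))) ∧ (q → ((p ∨ s) → r))) = min(0.58, 1) = 0.58

0.58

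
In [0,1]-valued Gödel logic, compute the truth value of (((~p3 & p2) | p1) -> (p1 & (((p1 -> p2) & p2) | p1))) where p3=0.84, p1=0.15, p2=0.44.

~p3: Gödel ¬ of 0.84 = 0 (operand ≠ 0)
(~p3 & p2) = min(0, 0.44) = 0
((~p3 & p2) | p1) = max(0, 0.15) = 0.15
(p1 -> p2): 0.15 ≤ 0.44, so result = 1
((p1 -> p2) & p2) = min(1, 0.44) = 0.44
(((p1 -> p2) & p2) | p1) = max(0.44, 0.15) = 0.44
(p1 & (((p1 -> p2) & p2) | p1)) = min(0.15, 0.44) = 0.15
(((~p3 & p2) | p1) -> (p1 & (((p1 -> p2) & p2) | p1))): 0.15 ≤ 0.15, so result = 1

1.00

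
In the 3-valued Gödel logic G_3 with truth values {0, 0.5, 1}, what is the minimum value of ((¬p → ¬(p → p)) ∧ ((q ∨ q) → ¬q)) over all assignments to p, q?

0.00

The minimum is attained at p = 0, q = 0:
  ¬p: Gödel ¬ of 0 = 1 (operand is 0)
  (p → p): 0 ≤ 0, so result = 1
  ¬(p → p): Gödel ¬ of 1 = 0 (operand ≠ 0)
  (¬p → ¬(p → p)): 1 > 0, so result = 0
  (q ∨ q) = max(0, 0) = 0
  ¬q: Gödel ¬ of 0 = 1 (operand is 0)
  ((q ∨ q) → ¬q): 0 ≤ 1, so result = 1
  ((¬p → ¬(p → p)) ∧ ((q ∨ q) → ¬q)) = min(0, 1) = 0
Checking all 9 assignments confirms none give a value below 0.00.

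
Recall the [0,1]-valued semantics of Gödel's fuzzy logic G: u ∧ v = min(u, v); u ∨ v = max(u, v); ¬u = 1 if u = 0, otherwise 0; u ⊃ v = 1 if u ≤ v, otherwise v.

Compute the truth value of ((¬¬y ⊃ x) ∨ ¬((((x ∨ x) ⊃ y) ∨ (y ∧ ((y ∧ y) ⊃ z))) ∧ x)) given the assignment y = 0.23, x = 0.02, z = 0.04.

¬y: Gödel ¬ of 0.23 = 0 (operand ≠ 0)
¬¬y: Gödel ¬ of 0 = 1 (operand is 0)
(¬¬y ⊃ x): 1 > 0.02, so result = 0.02
(x ∨ x) = max(0.02, 0.02) = 0.02
((x ∨ x) ⊃ y): 0.02 ≤ 0.23, so result = 1
(y ∧ y) = min(0.23, 0.23) = 0.23
((y ∧ y) ⊃ z): 0.23 > 0.04, so result = 0.04
(y ∧ ((y ∧ y) ⊃ z)) = min(0.23, 0.04) = 0.04
(((x ∨ x) ⊃ y) ∨ (y ∧ ((y ∧ y) ⊃ z))) = max(1, 0.04) = 1
((((x ∨ x) ⊃ y) ∨ (y ∧ ((y ∧ y) ⊃ z))) ∧ x) = min(1, 0.02) = 0.02
¬((((x ∨ x) ⊃ y) ∨ (y ∧ ((y ∧ y) ⊃ z))) ∧ x): Gödel ¬ of 0.02 = 0 (operand ≠ 0)
((¬¬y ⊃ x) ∨ ¬((((x ∨ x) ⊃ y) ∨ (y ∧ ((y ∧ y) ⊃ z))) ∧ x)) = max(0.02, 0) = 0.02

0.02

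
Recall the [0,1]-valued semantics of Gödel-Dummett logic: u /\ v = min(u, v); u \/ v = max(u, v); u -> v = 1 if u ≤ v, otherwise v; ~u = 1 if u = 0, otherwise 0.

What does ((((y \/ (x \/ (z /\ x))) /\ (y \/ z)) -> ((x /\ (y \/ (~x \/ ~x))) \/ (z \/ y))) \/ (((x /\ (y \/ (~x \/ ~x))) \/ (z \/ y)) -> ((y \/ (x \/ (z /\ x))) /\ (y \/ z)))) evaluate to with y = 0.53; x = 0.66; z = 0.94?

(z /\ x) = min(0.94, 0.66) = 0.66
(x \/ (z /\ x)) = max(0.66, 0.66) = 0.66
(y \/ (x \/ (z /\ x))) = max(0.53, 0.66) = 0.66
(y \/ z) = max(0.53, 0.94) = 0.94
((y \/ (x \/ (z /\ x))) /\ (y \/ z)) = min(0.66, 0.94) = 0.66
~x: Gödel ¬ of 0.66 = 0 (operand ≠ 0)
~x: Gödel ¬ of 0.66 = 0 (operand ≠ 0)
(~x \/ ~x) = max(0, 0) = 0
(y \/ (~x \/ ~x)) = max(0.53, 0) = 0.53
(x /\ (y \/ (~x \/ ~x))) = min(0.66, 0.53) = 0.53
(z \/ y) = max(0.94, 0.53) = 0.94
((x /\ (y \/ (~x \/ ~x))) \/ (z \/ y)) = max(0.53, 0.94) = 0.94
(((y \/ (x \/ (z /\ x))) /\ (y \/ z)) -> ((x /\ (y \/ (~x \/ ~x))) \/ (z \/ y))): 0.66 ≤ 0.94, so result = 1
~x: Gödel ¬ of 0.66 = 0 (operand ≠ 0)
~x: Gödel ¬ of 0.66 = 0 (operand ≠ 0)
(~x \/ ~x) = max(0, 0) = 0
(y \/ (~x \/ ~x)) = max(0.53, 0) = 0.53
(x /\ (y \/ (~x \/ ~x))) = min(0.66, 0.53) = 0.53
(z \/ y) = max(0.94, 0.53) = 0.94
((x /\ (y \/ (~x \/ ~x))) \/ (z \/ y)) = max(0.53, 0.94) = 0.94
(z /\ x) = min(0.94, 0.66) = 0.66
(x \/ (z /\ x)) = max(0.66, 0.66) = 0.66
(y \/ (x \/ (z /\ x))) = max(0.53, 0.66) = 0.66
(y \/ z) = max(0.53, 0.94) = 0.94
((y \/ (x \/ (z /\ x))) /\ (y \/ z)) = min(0.66, 0.94) = 0.66
(((x /\ (y \/ (~x \/ ~x))) \/ (z \/ y)) -> ((y \/ (x \/ (z /\ x))) /\ (y \/ z))): 0.94 > 0.66, so result = 0.66
((((y \/ (x \/ (z /\ x))) /\ (y \/ z)) -> ((x /\ (y \/ (~x \/ ~x))) \/ (z \/ y))) \/ (((x /\ (y \/ (~x \/ ~x))) \/ (z \/ y)) -> ((y \/ (x \/ (z /\ x))) /\ (y \/ z)))) = max(1, 0.66) = 1

1.00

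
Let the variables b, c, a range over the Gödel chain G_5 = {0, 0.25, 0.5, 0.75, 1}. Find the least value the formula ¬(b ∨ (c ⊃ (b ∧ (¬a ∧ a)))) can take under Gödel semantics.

0.00

The minimum is attained at b = 0, c = 0, a = 0:
  ¬a: Gödel ¬ of 0 = 1 (operand is 0)
  (¬a ∧ a) = min(1, 0) = 0
  (b ∧ (¬a ∧ a)) = min(0, 0) = 0
  (c ⊃ (b ∧ (¬a ∧ a))): 0 ≤ 0, so result = 1
  (b ∨ (c ⊃ (b ∧ (¬a ∧ a)))) = max(0, 1) = 1
  ¬(b ∨ (c ⊃ (b ∧ (¬a ∧ a)))): Gödel ¬ of 1 = 0 (operand ≠ 0)
Checking all 125 assignments confirms none give a value below 0.00.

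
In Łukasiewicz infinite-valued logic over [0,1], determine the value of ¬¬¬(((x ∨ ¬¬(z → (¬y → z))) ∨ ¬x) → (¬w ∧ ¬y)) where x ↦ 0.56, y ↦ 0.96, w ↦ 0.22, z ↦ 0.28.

¬y: Łukasiewicz ¬ gives 1 − 0.96 = 0.04
(¬y → z): min(1, 1 − 0.04 + 0.28) = 1
(z → (¬y → z)): min(1, 1 − 0.28 + 1) = 1
¬(z → (¬y → z)): Łukasiewicz ¬ gives 1 − 1 = 0
¬¬(z → (¬y → z)): Łukasiewicz ¬ gives 1 − 0 = 1
(x ∨ ¬¬(z → (¬y → z))) = max(0.56, 1) = 1
¬x: Łukasiewicz ¬ gives 1 − 0.56 = 0.44
((x ∨ ¬¬(z → (¬y → z))) ∨ ¬x) = max(1, 0.44) = 1
¬w: Łukasiewicz ¬ gives 1 − 0.22 = 0.78
¬y: Łukasiewicz ¬ gives 1 − 0.96 = 0.04
(¬w ∧ ¬y) = min(0.78, 0.04) = 0.04
(((x ∨ ¬¬(z → (¬y → z))) ∨ ¬x) → (¬w ∧ ¬y)): min(1, 1 − 1 + 0.04) = 0.04
¬(((x ∨ ¬¬(z → (¬y → z))) ∨ ¬x) → (¬w ∧ ¬y)): Łukasiewicz ¬ gives 1 − 0.04 = 0.96
¬¬(((x ∨ ¬¬(z → (¬y → z))) ∨ ¬x) → (¬w ∧ ¬y)): Łukasiewicz ¬ gives 1 − 0.96 = 0.04
¬¬¬(((x ∨ ¬¬(z → (¬y → z))) ∨ ¬x) → (¬w ∧ ¬y)): Łukasiewicz ¬ gives 1 − 0.04 = 0.96

0.96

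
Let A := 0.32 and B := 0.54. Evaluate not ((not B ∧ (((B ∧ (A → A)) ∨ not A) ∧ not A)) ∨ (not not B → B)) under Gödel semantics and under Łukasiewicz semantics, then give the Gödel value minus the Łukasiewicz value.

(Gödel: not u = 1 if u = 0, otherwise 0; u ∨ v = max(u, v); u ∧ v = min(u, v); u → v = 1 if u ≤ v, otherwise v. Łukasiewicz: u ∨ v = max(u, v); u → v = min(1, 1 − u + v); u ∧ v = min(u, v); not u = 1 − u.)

0.00

Gödel evaluation:
  not B: Gödel ¬ of 0.54 = 0 (operand ≠ 0)
  (A → A): 0.32 ≤ 0.32, so result = 1
  (B ∧ (A → A)) = min(0.54, 1) = 0.54
  not A: Gödel ¬ of 0.32 = 0 (operand ≠ 0)
  ((B ∧ (A → A)) ∨ not A) = max(0.54, 0) = 0.54
  not A: Gödel ¬ of 0.32 = 0 (operand ≠ 0)
  (((B ∧ (A → A)) ∨ not A) ∧ not A) = min(0.54, 0) = 0
  (not B ∧ (((B ∧ (A → A)) ∨ not A) ∧ not A)) = min(0, 0) = 0
  not B: Gödel ¬ of 0.54 = 0 (operand ≠ 0)
  not not B: Gödel ¬ of 0 = 1 (operand is 0)
  (not not B → B): 1 > 0.54, so result = 0.54
  ((not B ∧ (((B ∧ (A → A)) ∨ not A) ∧ not A)) ∨ (not not B → B)) = max(0, 0.54) = 0.54
  not ((not B ∧ (((B ∧ (A → A)) ∨ not A) ∧ not A)) ∨ (not not B → B)): Gödel ¬ of 0.54 = 0 (operand ≠ 0)
  Gödel value = 0
Łukasiewicz evaluation:
  not B: Łukasiewicz ¬ gives 1 − 0.54 = 0.46
  (A → A): min(1, 1 − 0.32 + 0.32) = 1
  (B ∧ (A → A)) = min(0.54, 1) = 0.54
  not A: Łukasiewicz ¬ gives 1 − 0.32 = 0.68
  ((B ∧ (A → A)) ∨ not A) = max(0.54, 0.68) = 0.68
  not A: Łukasiewicz ¬ gives 1 − 0.32 = 0.68
  (((B ∧ (A → A)) ∨ not A) ∧ not A) = min(0.68, 0.68) = 0.68
  (not B ∧ (((B ∧ (A → A)) ∨ not A) ∧ not A)) = min(0.46, 0.68) = 0.46
  not B: Łukasiewicz ¬ gives 1 − 0.54 = 0.46
  not not B: Łukasiewicz ¬ gives 1 − 0.46 = 0.54
  (not not B → B): min(1, 1 − 0.54 + 0.54) = 1
  ((not B ∧ (((B ∧ (A → A)) ∨ not A) ∧ not A)) ∨ (not not B → B)) = max(0.46, 1) = 1
  not ((not B ∧ (((B ∧ (A → A)) ∨ not A) ∧ not A)) ∨ (not not B → B)): Łukasiewicz ¬ gives 1 − 1 = 0
  Łukasiewicz value = 0
Difference: 0 − 0 = 0.00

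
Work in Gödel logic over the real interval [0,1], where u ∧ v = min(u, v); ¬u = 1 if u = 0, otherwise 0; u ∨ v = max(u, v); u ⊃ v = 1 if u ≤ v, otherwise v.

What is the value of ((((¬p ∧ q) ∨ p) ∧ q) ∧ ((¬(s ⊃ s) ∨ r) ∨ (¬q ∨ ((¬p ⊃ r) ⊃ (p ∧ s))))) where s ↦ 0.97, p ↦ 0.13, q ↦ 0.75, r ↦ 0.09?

¬p: Gödel ¬ of 0.13 = 0 (operand ≠ 0)
(¬p ∧ q) = min(0, 0.75) = 0
((¬p ∧ q) ∨ p) = max(0, 0.13) = 0.13
(((¬p ∧ q) ∨ p) ∧ q) = min(0.13, 0.75) = 0.13
(s ⊃ s): 0.97 ≤ 0.97, so result = 1
¬(s ⊃ s): Gödel ¬ of 1 = 0 (operand ≠ 0)
(¬(s ⊃ s) ∨ r) = max(0, 0.09) = 0.09
¬q: Gödel ¬ of 0.75 = 0 (operand ≠ 0)
¬p: Gödel ¬ of 0.13 = 0 (operand ≠ 0)
(¬p ⊃ r): 0 ≤ 0.09, so result = 1
(p ∧ s) = min(0.13, 0.97) = 0.13
((¬p ⊃ r) ⊃ (p ∧ s)): 1 > 0.13, so result = 0.13
(¬q ∨ ((¬p ⊃ r) ⊃ (p ∧ s))) = max(0, 0.13) = 0.13
((¬(s ⊃ s) ∨ r) ∨ (¬q ∨ ((¬p ⊃ r) ⊃ (p ∧ s)))) = max(0.09, 0.13) = 0.13
((((¬p ∧ q) ∨ p) ∧ q) ∧ ((¬(s ⊃ s) ∨ r) ∨ (¬q ∨ ((¬p ⊃ r) ⊃ (p ∧ s))))) = min(0.13, 0.13) = 0.13

0.13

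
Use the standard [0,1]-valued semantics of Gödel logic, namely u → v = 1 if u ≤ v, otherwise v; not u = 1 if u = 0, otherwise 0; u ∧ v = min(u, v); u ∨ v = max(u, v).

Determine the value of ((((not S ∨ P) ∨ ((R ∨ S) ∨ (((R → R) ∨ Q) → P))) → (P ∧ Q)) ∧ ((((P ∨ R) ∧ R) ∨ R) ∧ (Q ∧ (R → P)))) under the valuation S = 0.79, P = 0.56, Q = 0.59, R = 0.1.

0.10

not S: Gödel ¬ of 0.79 = 0 (operand ≠ 0)
(not S ∨ P) = max(0, 0.56) = 0.56
(R ∨ S) = max(0.1, 0.79) = 0.79
(R → R): 0.1 ≤ 0.1, so result = 1
((R → R) ∨ Q) = max(1, 0.59) = 1
(((R → R) ∨ Q) → P): 1 > 0.56, so result = 0.56
((R ∨ S) ∨ (((R → R) ∨ Q) → P)) = max(0.79, 0.56) = 0.79
((not S ∨ P) ∨ ((R ∨ S) ∨ (((R → R) ∨ Q) → P))) = max(0.56, 0.79) = 0.79
(P ∧ Q) = min(0.56, 0.59) = 0.56
(((not S ∨ P) ∨ ((R ∨ S) ∨ (((R → R) ∨ Q) → P))) → (P ∧ Q)): 0.79 > 0.56, so result = 0.56
(P ∨ R) = max(0.56, 0.1) = 0.56
((P ∨ R) ∧ R) = min(0.56, 0.1) = 0.1
(((P ∨ R) ∧ R) ∨ R) = max(0.1, 0.1) = 0.1
(R → P): 0.1 ≤ 0.56, so result = 1
(Q ∧ (R → P)) = min(0.59, 1) = 0.59
((((P ∨ R) ∧ R) ∨ R) ∧ (Q ∧ (R → P))) = min(0.1, 0.59) = 0.1
((((not S ∨ P) ∨ ((R ∨ S) ∨ (((R → R) ∨ Q) → P))) → (P ∧ Q)) ∧ ((((P ∨ R) ∧ R) ∨ R) ∧ (Q ∧ (R → P)))) = min(0.56, 0.1) = 0.1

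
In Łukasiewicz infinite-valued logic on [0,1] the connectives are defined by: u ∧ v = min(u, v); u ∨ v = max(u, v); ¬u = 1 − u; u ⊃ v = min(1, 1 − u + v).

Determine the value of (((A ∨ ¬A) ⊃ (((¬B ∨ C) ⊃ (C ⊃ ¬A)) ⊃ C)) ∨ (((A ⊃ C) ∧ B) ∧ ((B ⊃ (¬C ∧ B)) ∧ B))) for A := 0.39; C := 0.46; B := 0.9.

¬A: Łukasiewicz ¬ gives 1 − 0.39 = 0.61
(A ∨ ¬A) = max(0.39, 0.61) = 0.61
¬B: Łukasiewicz ¬ gives 1 − 0.9 = 0.1
(¬B ∨ C) = max(0.1, 0.46) = 0.46
¬A: Łukasiewicz ¬ gives 1 − 0.39 = 0.61
(C ⊃ ¬A): min(1, 1 − 0.46 + 0.61) = 1
((¬B ∨ C) ⊃ (C ⊃ ¬A)): min(1, 1 − 0.46 + 1) = 1
(((¬B ∨ C) ⊃ (C ⊃ ¬A)) ⊃ C): min(1, 1 − 1 + 0.46) = 0.46
((A ∨ ¬A) ⊃ (((¬B ∨ C) ⊃ (C ⊃ ¬A)) ⊃ C)): min(1, 1 − 0.61 + 0.46) = 0.85
(A ⊃ C): min(1, 1 − 0.39 + 0.46) = 1
((A ⊃ C) ∧ B) = min(1, 0.9) = 0.9
¬C: Łukasiewicz ¬ gives 1 − 0.46 = 0.54
(¬C ∧ B) = min(0.54, 0.9) = 0.54
(B ⊃ (¬C ∧ B)): min(1, 1 − 0.9 + 0.54) = 0.64
((B ⊃ (¬C ∧ B)) ∧ B) = min(0.64, 0.9) = 0.64
(((A ⊃ C) ∧ B) ∧ ((B ⊃ (¬C ∧ B)) ∧ B)) = min(0.9, 0.64) = 0.64
(((A ∨ ¬A) ⊃ (((¬B ∨ C) ⊃ (C ⊃ ¬A)) ⊃ C)) ∨ (((A ⊃ C) ∧ B) ∧ ((B ⊃ (¬C ∧ B)) ∧ B))) = max(0.85, 0.64) = 0.85

0.85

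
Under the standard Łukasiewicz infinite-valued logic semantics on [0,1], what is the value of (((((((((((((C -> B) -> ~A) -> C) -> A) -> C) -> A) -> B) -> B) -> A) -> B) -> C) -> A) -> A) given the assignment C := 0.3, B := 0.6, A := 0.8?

0.80

(C -> B): min(1, 1 − 0.3 + 0.6) = 1
~A: Łukasiewicz ¬ gives 1 − 0.8 = 0.2
((C -> B) -> ~A): min(1, 1 − 1 + 0.2) = 0.2
(((C -> B) -> ~A) -> C): min(1, 1 − 0.2 + 0.3) = 1
((((C -> B) -> ~A) -> C) -> A): min(1, 1 − 1 + 0.8) = 0.8
(((((C -> B) -> ~A) -> C) -> A) -> C): min(1, 1 − 0.8 + 0.3) = 0.5
((((((C -> B) -> ~A) -> C) -> A) -> C) -> A): min(1, 1 − 0.5 + 0.8) = 1
(((((((C -> B) -> ~A) -> C) -> A) -> C) -> A) -> B): min(1, 1 − 1 + 0.6) = 0.6
((((((((C -> B) -> ~A) -> C) -> A) -> C) -> A) -> B) -> B): min(1, 1 − 0.6 + 0.6) = 1
(((((((((C -> B) -> ~A) -> C) -> A) -> C) -> A) -> B) -> B) -> A): min(1, 1 − 1 + 0.8) = 0.8
((((((((((C -> B) -> ~A) -> C) -> A) -> C) -> A) -> B) -> B) -> A) -> B): min(1, 1 − 0.8 + 0.6) = 0.8
(((((((((((C -> B) -> ~A) -> C) -> A) -> C) -> A) -> B) -> B) -> A) -> B) -> C): min(1, 1 − 0.8 + 0.3) = 0.5
((((((((((((C -> B) -> ~A) -> C) -> A) -> C) -> A) -> B) -> B) -> A) -> B) -> C) -> A): min(1, 1 − 0.5 + 0.8) = 1
(((((((((((((C -> B) -> ~A) -> C) -> A) -> C) -> A) -> B) -> B) -> A) -> B) -> C) -> A) -> A): min(1, 1 − 1 + 0.8) = 0.8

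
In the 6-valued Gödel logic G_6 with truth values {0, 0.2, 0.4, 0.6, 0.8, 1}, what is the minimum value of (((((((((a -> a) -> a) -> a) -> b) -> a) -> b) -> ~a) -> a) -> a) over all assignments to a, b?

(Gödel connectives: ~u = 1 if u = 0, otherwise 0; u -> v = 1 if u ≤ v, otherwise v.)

The minimum is attained at a = 0.2, b = 0.2:
  (a -> a): 0.2 ≤ 0.2, so result = 1
  ((a -> a) -> a): 1 > 0.2, so result = 0.2
  (((a -> a) -> a) -> a): 0.2 ≤ 0.2, so result = 1
  ((((a -> a) -> a) -> a) -> b): 1 > 0.2, so result = 0.2
  (((((a -> a) -> a) -> a) -> b) -> a): 0.2 ≤ 0.2, so result = 1
  ((((((a -> a) -> a) -> a) -> b) -> a) -> b): 1 > 0.2, so result = 0.2
  ~a: Gödel ¬ of 0.2 = 0 (operand ≠ 0)
  (((((((a -> a) -> a) -> a) -> b) -> a) -> b) -> ~a): 0.2 > 0, so result = 0
  ((((((((a -> a) -> a) -> a) -> b) -> a) -> b) -> ~a) -> a): 0 ≤ 0.2, so result = 1
  (((((((((a -> a) -> a) -> a) -> b) -> a) -> b) -> ~a) -> a) -> a): 1 > 0.2, so result = 0.2
Checking all 36 assignments confirms none give a value below 0.20.

0.20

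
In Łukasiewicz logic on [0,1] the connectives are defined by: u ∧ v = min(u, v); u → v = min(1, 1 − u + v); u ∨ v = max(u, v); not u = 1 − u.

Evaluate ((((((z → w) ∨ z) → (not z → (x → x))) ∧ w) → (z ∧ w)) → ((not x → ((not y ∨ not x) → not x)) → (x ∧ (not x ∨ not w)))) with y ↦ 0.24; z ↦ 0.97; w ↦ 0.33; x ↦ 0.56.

0.56

(z → w): min(1, 1 − 0.97 + 0.33) = 0.36
((z → w) ∨ z) = max(0.36, 0.97) = 0.97
not z: Łukasiewicz ¬ gives 1 − 0.97 = 0.03
(x → x): min(1, 1 − 0.56 + 0.56) = 1
(not z → (x → x)): min(1, 1 − 0.03 + 1) = 1
(((z → w) ∨ z) → (not z → (x → x))): min(1, 1 − 0.97 + 1) = 1
((((z → w) ∨ z) → (not z → (x → x))) ∧ w) = min(1, 0.33) = 0.33
(z ∧ w) = min(0.97, 0.33) = 0.33
(((((z → w) ∨ z) → (not z → (x → x))) ∧ w) → (z ∧ w)): min(1, 1 − 0.33 + 0.33) = 1
not x: Łukasiewicz ¬ gives 1 − 0.56 = 0.44
not y: Łukasiewicz ¬ gives 1 − 0.24 = 0.76
not x: Łukasiewicz ¬ gives 1 − 0.56 = 0.44
(not y ∨ not x) = max(0.76, 0.44) = 0.76
not x: Łukasiewicz ¬ gives 1 − 0.56 = 0.44
((not y ∨ not x) → not x): min(1, 1 − 0.76 + 0.44) = 0.68
(not x → ((not y ∨ not x) → not x)): min(1, 1 − 0.44 + 0.68) = 1
not x: Łukasiewicz ¬ gives 1 − 0.56 = 0.44
not w: Łukasiewicz ¬ gives 1 − 0.33 = 0.67
(not x ∨ not w) = max(0.44, 0.67) = 0.67
(x ∧ (not x ∨ not w)) = min(0.56, 0.67) = 0.56
((not x → ((not y ∨ not x) → not x)) → (x ∧ (not x ∨ not w))): min(1, 1 − 1 + 0.56) = 0.56
((((((z → w) ∨ z) → (not z → (x → x))) ∧ w) → (z ∧ w)) → ((not x → ((not y ∨ not x) → not x)) → (x ∧ (not x ∨ not w)))): min(1, 1 − 1 + 0.56) = 0.56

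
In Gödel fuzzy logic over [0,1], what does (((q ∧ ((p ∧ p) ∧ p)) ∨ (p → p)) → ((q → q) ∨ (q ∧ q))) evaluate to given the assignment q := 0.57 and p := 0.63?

1.00

(p ∧ p) = min(0.63, 0.63) = 0.63
((p ∧ p) ∧ p) = min(0.63, 0.63) = 0.63
(q ∧ ((p ∧ p) ∧ p)) = min(0.57, 0.63) = 0.57
(p → p): 0.63 ≤ 0.63, so result = 1
((q ∧ ((p ∧ p) ∧ p)) ∨ (p → p)) = max(0.57, 1) = 1
(q → q): 0.57 ≤ 0.57, so result = 1
(q ∧ q) = min(0.57, 0.57) = 0.57
((q → q) ∨ (q ∧ q)) = max(1, 0.57) = 1
(((q ∧ ((p ∧ p) ∧ p)) ∨ (p → p)) → ((q → q) ∨ (q ∧ q))): 1 ≤ 1, so result = 1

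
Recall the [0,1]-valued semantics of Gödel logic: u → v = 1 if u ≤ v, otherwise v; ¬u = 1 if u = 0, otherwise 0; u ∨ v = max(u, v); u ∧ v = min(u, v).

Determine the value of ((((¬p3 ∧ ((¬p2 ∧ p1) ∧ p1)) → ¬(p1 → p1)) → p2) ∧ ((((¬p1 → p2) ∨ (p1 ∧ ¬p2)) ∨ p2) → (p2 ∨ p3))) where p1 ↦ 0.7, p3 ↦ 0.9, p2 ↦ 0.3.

0.30

¬p3: Gödel ¬ of 0.9 = 0 (operand ≠ 0)
¬p2: Gödel ¬ of 0.3 = 0 (operand ≠ 0)
(¬p2 ∧ p1) = min(0, 0.7) = 0
((¬p2 ∧ p1) ∧ p1) = min(0, 0.7) = 0
(¬p3 ∧ ((¬p2 ∧ p1) ∧ p1)) = min(0, 0) = 0
(p1 → p1): 0.7 ≤ 0.7, so result = 1
¬(p1 → p1): Gödel ¬ of 1 = 0 (operand ≠ 0)
((¬p3 ∧ ((¬p2 ∧ p1) ∧ p1)) → ¬(p1 → p1)): 0 ≤ 0, so result = 1
(((¬p3 ∧ ((¬p2 ∧ p1) ∧ p1)) → ¬(p1 → p1)) → p2): 1 > 0.3, so result = 0.3
¬p1: Gödel ¬ of 0.7 = 0 (operand ≠ 0)
(¬p1 → p2): 0 ≤ 0.3, so result = 1
¬p2: Gödel ¬ of 0.3 = 0 (operand ≠ 0)
(p1 ∧ ¬p2) = min(0.7, 0) = 0
((¬p1 → p2) ∨ (p1 ∧ ¬p2)) = max(1, 0) = 1
(((¬p1 → p2) ∨ (p1 ∧ ¬p2)) ∨ p2) = max(1, 0.3) = 1
(p2 ∨ p3) = max(0.3, 0.9) = 0.9
((((¬p1 → p2) ∨ (p1 ∧ ¬p2)) ∨ p2) → (p2 ∨ p3)): 1 > 0.9, so result = 0.9
((((¬p3 ∧ ((¬p2 ∧ p1) ∧ p1)) → ¬(p1 → p1)) → p2) ∧ ((((¬p1 → p2) ∨ (p1 ∧ ¬p2)) ∨ p2) → (p2 ∨ p3))) = min(0.3, 0.9) = 0.3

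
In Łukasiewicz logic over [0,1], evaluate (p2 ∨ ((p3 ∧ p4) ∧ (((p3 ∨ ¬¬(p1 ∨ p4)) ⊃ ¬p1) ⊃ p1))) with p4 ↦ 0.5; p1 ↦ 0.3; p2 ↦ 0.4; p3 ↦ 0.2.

(p3 ∧ p4) = min(0.2, 0.5) = 0.2
(p1 ∨ p4) = max(0.3, 0.5) = 0.5
¬(p1 ∨ p4): Łukasiewicz ¬ gives 1 − 0.5 = 0.5
¬¬(p1 ∨ p4): Łukasiewicz ¬ gives 1 − 0.5 = 0.5
(p3 ∨ ¬¬(p1 ∨ p4)) = max(0.2, 0.5) = 0.5
¬p1: Łukasiewicz ¬ gives 1 − 0.3 = 0.7
((p3 ∨ ¬¬(p1 ∨ p4)) ⊃ ¬p1): min(1, 1 − 0.5 + 0.7) = 1
(((p3 ∨ ¬¬(p1 ∨ p4)) ⊃ ¬p1) ⊃ p1): min(1, 1 − 1 + 0.3) = 0.3
((p3 ∧ p4) ∧ (((p3 ∨ ¬¬(p1 ∨ p4)) ⊃ ¬p1) ⊃ p1)) = min(0.2, 0.3) = 0.2
(p2 ∨ ((p3 ∧ p4) ∧ (((p3 ∨ ¬¬(p1 ∨ p4)) ⊃ ¬p1) ⊃ p1))) = max(0.4, 0.2) = 0.4

0.40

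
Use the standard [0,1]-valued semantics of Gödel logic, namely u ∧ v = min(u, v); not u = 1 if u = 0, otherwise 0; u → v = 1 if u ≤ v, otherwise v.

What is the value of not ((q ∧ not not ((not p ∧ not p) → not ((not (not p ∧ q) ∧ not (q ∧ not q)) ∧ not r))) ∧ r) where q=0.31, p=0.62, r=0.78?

not p: Gödel ¬ of 0.62 = 0 (operand ≠ 0)
not p: Gödel ¬ of 0.62 = 0 (operand ≠ 0)
(not p ∧ not p) = min(0, 0) = 0
not p: Gödel ¬ of 0.62 = 0 (operand ≠ 0)
(not p ∧ q) = min(0, 0.31) = 0
not (not p ∧ q): Gödel ¬ of 0 = 1 (operand is 0)
not q: Gödel ¬ of 0.31 = 0 (operand ≠ 0)
(q ∧ not q) = min(0.31, 0) = 0
not (q ∧ not q): Gödel ¬ of 0 = 1 (operand is 0)
(not (not p ∧ q) ∧ not (q ∧ not q)) = min(1, 1) = 1
not r: Gödel ¬ of 0.78 = 0 (operand ≠ 0)
((not (not p ∧ q) ∧ not (q ∧ not q)) ∧ not r) = min(1, 0) = 0
not ((not (not p ∧ q) ∧ not (q ∧ not q)) ∧ not r): Gödel ¬ of 0 = 1 (operand is 0)
((not p ∧ not p) → not ((not (not p ∧ q) ∧ not (q ∧ not q)) ∧ not r)): 0 ≤ 1, so result = 1
not ((not p ∧ not p) → not ((not (not p ∧ q) ∧ not (q ∧ not q)) ∧ not r)): Gödel ¬ of 1 = 0 (operand ≠ 0)
not not ((not p ∧ not p) → not ((not (not p ∧ q) ∧ not (q ∧ not q)) ∧ not r)): Gödel ¬ of 0 = 1 (operand is 0)
(q ∧ not not ((not p ∧ not p) → not ((not (not p ∧ q) ∧ not (q ∧ not q)) ∧ not r))) = min(0.31, 1) = 0.31
((q ∧ not not ((not p ∧ not p) → not ((not (not p ∧ q) ∧ not (q ∧ not q)) ∧ not r))) ∧ r) = min(0.31, 0.78) = 0.31
not ((q ∧ not not ((not p ∧ not p) → not ((not (not p ∧ q) ∧ not (q ∧ not q)) ∧ not r))) ∧ r): Gödel ¬ of 0.31 = 0 (operand ≠ 0)

0.00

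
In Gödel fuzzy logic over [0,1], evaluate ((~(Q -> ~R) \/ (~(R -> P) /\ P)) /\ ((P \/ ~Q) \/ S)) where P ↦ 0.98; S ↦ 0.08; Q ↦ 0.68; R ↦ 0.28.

~R: Gödel ¬ of 0.28 = 0 (operand ≠ 0)
(Q -> ~R): 0.68 > 0, so result = 0
~(Q -> ~R): Gödel ¬ of 0 = 1 (operand is 0)
(R -> P): 0.28 ≤ 0.98, so result = 1
~(R -> P): Gödel ¬ of 1 = 0 (operand ≠ 0)
(~(R -> P) /\ P) = min(0, 0.98) = 0
(~(Q -> ~R) \/ (~(R -> P) /\ P)) = max(1, 0) = 1
~Q: Gödel ¬ of 0.68 = 0 (operand ≠ 0)
(P \/ ~Q) = max(0.98, 0) = 0.98
((P \/ ~Q) \/ S) = max(0.98, 0.08) = 0.98
((~(Q -> ~R) \/ (~(R -> P) /\ P)) /\ ((P \/ ~Q) \/ S)) = min(1, 0.98) = 0.98

0.98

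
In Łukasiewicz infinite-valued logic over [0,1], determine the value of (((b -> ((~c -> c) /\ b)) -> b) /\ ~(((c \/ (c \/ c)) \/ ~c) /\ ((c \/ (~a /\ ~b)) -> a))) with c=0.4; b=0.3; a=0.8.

0.30

~c: Łukasiewicz ¬ gives 1 − 0.4 = 0.6
(~c -> c): min(1, 1 − 0.6 + 0.4) = 0.8
((~c -> c) /\ b) = min(0.8, 0.3) = 0.3
(b -> ((~c -> c) /\ b)): min(1, 1 − 0.3 + 0.3) = 1
((b -> ((~c -> c) /\ b)) -> b): min(1, 1 − 1 + 0.3) = 0.3
(c \/ c) = max(0.4, 0.4) = 0.4
(c \/ (c \/ c)) = max(0.4, 0.4) = 0.4
~c: Łukasiewicz ¬ gives 1 − 0.4 = 0.6
((c \/ (c \/ c)) \/ ~c) = max(0.4, 0.6) = 0.6
~a: Łukasiewicz ¬ gives 1 − 0.8 = 0.2
~b: Łukasiewicz ¬ gives 1 − 0.3 = 0.7
(~a /\ ~b) = min(0.2, 0.7) = 0.2
(c \/ (~a /\ ~b)) = max(0.4, 0.2) = 0.4
((c \/ (~a /\ ~b)) -> a): min(1, 1 − 0.4 + 0.8) = 1
(((c \/ (c \/ c)) \/ ~c) /\ ((c \/ (~a /\ ~b)) -> a)) = min(0.6, 1) = 0.6
~(((c \/ (c \/ c)) \/ ~c) /\ ((c \/ (~a /\ ~b)) -> a)): Łukasiewicz ¬ gives 1 − 0.6 = 0.4
(((b -> ((~c -> c) /\ b)) -> b) /\ ~(((c \/ (c \/ c)) \/ ~c) /\ ((c \/ (~a /\ ~b)) -> a))) = min(0.3, 0.4) = 0.3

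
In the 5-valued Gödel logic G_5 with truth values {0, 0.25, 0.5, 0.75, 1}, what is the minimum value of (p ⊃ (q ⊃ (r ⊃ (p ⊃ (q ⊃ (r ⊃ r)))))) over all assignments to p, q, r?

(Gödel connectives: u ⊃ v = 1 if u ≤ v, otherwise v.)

1.00

Every assignment gives 1. For instance at p = 0, q = 0, r = 0:
  (r ⊃ r): 0 ≤ 0, so result = 1
  (q ⊃ (r ⊃ r)): 0 ≤ 1, so result = 1
  (p ⊃ (q ⊃ (r ⊃ r))): 0 ≤ 1, so result = 1
  (r ⊃ (p ⊃ (q ⊃ (r ⊃ r)))): 0 ≤ 1, so result = 1
  (q ⊃ (r ⊃ (p ⊃ (q ⊃ (r ⊃ r))))): 0 ≤ 1, so result = 1
  (p ⊃ (q ⊃ (r ⊃ (p ⊃ (q ⊃ (r ⊃ r)))))): 0 ≤ 1, so result = 1
All 125 assignments give value 1 — the formula is a G_5-tautology.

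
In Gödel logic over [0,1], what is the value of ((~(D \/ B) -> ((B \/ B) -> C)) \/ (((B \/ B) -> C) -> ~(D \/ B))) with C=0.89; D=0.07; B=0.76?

(D \/ B) = max(0.07, 0.76) = 0.76
~(D \/ B): Gödel ¬ of 0.76 = 0 (operand ≠ 0)
(B \/ B) = max(0.76, 0.76) = 0.76
((B \/ B) -> C): 0.76 ≤ 0.89, so result = 1
(~(D \/ B) -> ((B \/ B) -> C)): 0 ≤ 1, so result = 1
(B \/ B) = max(0.76, 0.76) = 0.76
((B \/ B) -> C): 0.76 ≤ 0.89, so result = 1
(D \/ B) = max(0.07, 0.76) = 0.76
~(D \/ B): Gödel ¬ of 0.76 = 0 (operand ≠ 0)
(((B \/ B) -> C) -> ~(D \/ B)): 1 > 0, so result = 0
((~(D \/ B) -> ((B \/ B) -> C)) \/ (((B \/ B) -> C) -> ~(D \/ B))) = max(1, 0) = 1

1.00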